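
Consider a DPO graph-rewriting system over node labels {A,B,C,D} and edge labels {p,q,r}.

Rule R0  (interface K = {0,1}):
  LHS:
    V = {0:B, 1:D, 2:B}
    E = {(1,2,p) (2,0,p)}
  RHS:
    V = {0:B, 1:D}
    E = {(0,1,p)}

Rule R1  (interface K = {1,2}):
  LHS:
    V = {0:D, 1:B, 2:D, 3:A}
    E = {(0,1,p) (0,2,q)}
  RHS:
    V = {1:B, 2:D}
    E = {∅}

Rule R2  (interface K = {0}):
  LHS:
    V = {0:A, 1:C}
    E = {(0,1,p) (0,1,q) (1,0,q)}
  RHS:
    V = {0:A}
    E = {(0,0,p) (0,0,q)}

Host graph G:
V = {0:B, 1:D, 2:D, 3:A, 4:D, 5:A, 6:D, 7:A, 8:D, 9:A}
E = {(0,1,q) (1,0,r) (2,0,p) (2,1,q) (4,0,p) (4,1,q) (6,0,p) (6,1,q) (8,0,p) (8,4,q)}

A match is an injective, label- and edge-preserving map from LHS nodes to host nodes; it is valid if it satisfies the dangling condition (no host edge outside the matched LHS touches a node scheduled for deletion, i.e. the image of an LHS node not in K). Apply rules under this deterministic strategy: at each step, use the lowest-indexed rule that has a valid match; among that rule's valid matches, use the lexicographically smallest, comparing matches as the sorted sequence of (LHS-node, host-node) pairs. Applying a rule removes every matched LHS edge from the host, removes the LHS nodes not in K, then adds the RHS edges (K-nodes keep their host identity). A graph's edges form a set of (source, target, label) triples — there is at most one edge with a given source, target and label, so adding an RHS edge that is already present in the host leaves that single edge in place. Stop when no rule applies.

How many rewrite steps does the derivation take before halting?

start.  V:10 E:10  edges: 0-q->1 1-r->0 2-p->0 2-q->1 4-p->0 4-q->1 6-p->0 6-q->1 8-p->0 8-q->4
1. fire R1 via {0↦2, 1↦0, 2↦1, 3↦3}  →  V:8 E:8  edges: 0-q->1 1-r->0 4-p->0 4-q->1 6-p->0 6-q->1 8-p->0 8-q->4
2. fire R1 via {0↦6, 1↦0, 2↦1, 3↦5}  →  V:6 E:6  edges: 0-q->1 1-r->0 4-p->0 4-q->1 8-p->0 8-q->4
3. fire R1 via {0↦8, 1↦0, 2↦4, 3↦7}  →  V:4 E:4  edges: 0-q->1 1-r->0 4-p->0 4-q->1
4. fire R1 via {0↦4, 1↦0, 2↦1, 3↦9}  →  V:2 E:2  edges: 0-q->1 1-r->0
final graph: no rule applies after step 4

Answer: 4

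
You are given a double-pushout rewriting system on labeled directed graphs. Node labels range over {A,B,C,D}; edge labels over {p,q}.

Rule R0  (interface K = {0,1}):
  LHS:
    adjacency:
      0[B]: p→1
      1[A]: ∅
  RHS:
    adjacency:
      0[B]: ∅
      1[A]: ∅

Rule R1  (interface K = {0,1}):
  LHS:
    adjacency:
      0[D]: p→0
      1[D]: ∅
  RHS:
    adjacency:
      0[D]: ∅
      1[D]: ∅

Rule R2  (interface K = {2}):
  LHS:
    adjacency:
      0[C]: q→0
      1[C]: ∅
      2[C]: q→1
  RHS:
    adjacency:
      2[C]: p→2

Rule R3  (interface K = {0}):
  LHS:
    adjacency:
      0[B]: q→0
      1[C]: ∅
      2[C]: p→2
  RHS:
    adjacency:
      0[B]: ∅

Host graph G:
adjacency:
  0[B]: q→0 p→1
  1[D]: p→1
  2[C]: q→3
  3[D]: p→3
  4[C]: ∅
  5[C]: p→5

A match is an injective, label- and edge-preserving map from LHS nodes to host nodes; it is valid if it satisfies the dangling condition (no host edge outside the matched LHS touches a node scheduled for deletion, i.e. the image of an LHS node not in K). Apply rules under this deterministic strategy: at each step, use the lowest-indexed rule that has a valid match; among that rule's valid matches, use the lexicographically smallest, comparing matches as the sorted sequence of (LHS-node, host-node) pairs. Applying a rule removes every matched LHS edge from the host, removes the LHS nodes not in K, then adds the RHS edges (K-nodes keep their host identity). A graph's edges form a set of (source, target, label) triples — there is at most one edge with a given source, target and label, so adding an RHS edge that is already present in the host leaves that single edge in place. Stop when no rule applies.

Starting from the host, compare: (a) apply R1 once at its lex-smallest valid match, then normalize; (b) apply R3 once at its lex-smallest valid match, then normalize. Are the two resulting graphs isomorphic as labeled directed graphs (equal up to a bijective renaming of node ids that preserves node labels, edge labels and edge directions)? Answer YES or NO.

branch R1-first: apply at {0↦1, 1↦3} → |E|=5, then 2 more step(s) → NF |V|=4 |E|=2 V={0:B, 1:D, 2:C, 3:D} E=0-p->1 2-q->3
branch R3-first: apply at {0↦0, 1↦4, 2↦5} → |E|=4, then 2 more step(s) → NF |V|=4 |E|=2 V={0:B, 1:D, 2:C, 3:D} E=0-p->1 2-q->3
graphs isomorphic (equal up to label-preserving node renaming)

Answer: YES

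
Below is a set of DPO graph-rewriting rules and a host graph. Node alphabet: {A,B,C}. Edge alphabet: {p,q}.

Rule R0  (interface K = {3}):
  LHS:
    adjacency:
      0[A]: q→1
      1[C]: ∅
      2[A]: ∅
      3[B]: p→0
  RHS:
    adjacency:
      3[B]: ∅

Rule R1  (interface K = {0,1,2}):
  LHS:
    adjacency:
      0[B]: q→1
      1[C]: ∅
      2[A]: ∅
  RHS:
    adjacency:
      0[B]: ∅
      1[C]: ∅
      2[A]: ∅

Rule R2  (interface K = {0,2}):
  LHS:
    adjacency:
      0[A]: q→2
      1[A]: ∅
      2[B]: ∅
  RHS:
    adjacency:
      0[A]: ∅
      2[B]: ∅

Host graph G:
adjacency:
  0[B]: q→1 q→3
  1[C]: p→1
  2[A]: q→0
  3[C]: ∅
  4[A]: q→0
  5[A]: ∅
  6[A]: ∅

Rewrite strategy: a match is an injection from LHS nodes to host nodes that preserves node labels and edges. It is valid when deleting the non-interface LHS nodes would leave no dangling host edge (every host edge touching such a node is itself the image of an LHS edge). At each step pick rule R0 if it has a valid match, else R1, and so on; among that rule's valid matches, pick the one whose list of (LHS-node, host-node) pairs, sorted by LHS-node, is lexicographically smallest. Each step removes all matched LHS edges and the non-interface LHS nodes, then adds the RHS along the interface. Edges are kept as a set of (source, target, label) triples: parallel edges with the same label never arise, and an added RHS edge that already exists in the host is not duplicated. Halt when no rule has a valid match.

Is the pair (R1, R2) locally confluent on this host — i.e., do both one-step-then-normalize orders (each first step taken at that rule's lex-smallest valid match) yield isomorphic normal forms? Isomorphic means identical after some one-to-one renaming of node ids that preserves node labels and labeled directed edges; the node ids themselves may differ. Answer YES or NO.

branch R1-first: apply at {0↦0, 1↦1, 2↦2} → |E|=4, then 3 more step(s) → NF |V|=5 |E|=1 V={0:B, 1:C, 3:C, 4:A, 6:A} E=1-p->1
branch R2-first: apply at {0↦2, 1↦5, 2↦0} → |E|=4, then 3 more step(s) → NF |V|=5 |E|=1 V={0:B, 1:C, 3:C, 4:A, 6:A} E=1-p->1
graphs isomorphic (equal up to label-preserving node renaming)

Answer: YES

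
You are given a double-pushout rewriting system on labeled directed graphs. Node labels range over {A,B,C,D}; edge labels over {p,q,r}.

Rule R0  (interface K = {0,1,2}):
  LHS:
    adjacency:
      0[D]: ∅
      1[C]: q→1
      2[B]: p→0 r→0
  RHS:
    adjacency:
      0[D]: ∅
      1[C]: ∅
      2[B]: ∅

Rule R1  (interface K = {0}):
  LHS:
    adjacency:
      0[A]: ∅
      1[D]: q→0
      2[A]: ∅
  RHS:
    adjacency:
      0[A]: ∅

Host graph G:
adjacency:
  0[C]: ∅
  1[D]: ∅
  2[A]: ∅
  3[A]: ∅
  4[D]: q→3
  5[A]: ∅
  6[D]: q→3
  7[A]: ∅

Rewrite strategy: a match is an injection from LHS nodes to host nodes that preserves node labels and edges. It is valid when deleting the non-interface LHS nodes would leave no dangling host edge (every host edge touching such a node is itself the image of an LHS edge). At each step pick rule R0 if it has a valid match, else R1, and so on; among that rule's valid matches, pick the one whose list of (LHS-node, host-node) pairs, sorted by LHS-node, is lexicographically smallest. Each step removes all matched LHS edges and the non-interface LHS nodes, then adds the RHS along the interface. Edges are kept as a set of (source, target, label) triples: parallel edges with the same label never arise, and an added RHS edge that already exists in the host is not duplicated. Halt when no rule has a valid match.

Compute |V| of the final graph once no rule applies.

[0] host  ⇒  8 nodes, 2 edges  {4-q->3 6-q->3}
[1] R1 @ {0↦3, 1↦4, 2↦2}  ⇒  6 nodes, 1 edges  {6-q->3}
[2] R1 @ {0↦3, 1↦6, 2↦5}  ⇒  4 nodes, 0 edges  {∅}
final graph: no rule applies after step 2
NF nodes: {0:C, 1:D, 3:A, 7:A}

Answer: 4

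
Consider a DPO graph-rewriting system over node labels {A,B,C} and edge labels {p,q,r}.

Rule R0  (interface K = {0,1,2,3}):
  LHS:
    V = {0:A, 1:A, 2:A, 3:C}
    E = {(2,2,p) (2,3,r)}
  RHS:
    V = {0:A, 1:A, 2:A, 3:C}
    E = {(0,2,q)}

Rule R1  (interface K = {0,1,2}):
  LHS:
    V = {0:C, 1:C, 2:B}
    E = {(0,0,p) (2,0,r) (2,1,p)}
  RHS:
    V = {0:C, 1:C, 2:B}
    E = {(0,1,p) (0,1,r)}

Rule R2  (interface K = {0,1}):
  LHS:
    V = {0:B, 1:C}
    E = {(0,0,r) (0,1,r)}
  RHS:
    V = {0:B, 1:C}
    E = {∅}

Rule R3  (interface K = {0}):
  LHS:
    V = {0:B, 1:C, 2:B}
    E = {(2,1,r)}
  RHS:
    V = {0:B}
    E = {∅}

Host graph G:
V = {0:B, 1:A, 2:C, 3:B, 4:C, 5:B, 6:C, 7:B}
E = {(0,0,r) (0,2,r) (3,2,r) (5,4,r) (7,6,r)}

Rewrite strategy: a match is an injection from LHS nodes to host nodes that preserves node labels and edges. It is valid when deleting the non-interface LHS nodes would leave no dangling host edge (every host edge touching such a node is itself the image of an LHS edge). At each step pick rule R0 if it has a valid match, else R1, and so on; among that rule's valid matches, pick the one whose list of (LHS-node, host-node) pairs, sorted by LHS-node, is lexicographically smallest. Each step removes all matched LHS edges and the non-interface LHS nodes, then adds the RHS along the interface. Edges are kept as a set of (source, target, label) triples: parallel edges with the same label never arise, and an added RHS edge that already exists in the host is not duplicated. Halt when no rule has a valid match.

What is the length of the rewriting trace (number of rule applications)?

Answer: 4

Derivation:
start.  V:8 E:5  edges: 0-r->0 0-r->2 3-r->2 5-r->4 7-r->6
1. fire R2 via {0↦0, 1↦2}  →  V:8 E:3  edges: 3-r->2 5-r->4 7-r->6
2. fire R3 via {0↦0, 1↦2, 2↦3}  →  V:6 E:2  edges: 5-r->4 7-r->6
3. fire R3 via {0↦0, 1↦4, 2↦5}  →  V:4 E:1  edges: 7-r->6
4. fire R3 via {0↦0, 1↦6, 2↦7}  →  V:2 E:0  edges: ∅
normal form: no rule applies after step 4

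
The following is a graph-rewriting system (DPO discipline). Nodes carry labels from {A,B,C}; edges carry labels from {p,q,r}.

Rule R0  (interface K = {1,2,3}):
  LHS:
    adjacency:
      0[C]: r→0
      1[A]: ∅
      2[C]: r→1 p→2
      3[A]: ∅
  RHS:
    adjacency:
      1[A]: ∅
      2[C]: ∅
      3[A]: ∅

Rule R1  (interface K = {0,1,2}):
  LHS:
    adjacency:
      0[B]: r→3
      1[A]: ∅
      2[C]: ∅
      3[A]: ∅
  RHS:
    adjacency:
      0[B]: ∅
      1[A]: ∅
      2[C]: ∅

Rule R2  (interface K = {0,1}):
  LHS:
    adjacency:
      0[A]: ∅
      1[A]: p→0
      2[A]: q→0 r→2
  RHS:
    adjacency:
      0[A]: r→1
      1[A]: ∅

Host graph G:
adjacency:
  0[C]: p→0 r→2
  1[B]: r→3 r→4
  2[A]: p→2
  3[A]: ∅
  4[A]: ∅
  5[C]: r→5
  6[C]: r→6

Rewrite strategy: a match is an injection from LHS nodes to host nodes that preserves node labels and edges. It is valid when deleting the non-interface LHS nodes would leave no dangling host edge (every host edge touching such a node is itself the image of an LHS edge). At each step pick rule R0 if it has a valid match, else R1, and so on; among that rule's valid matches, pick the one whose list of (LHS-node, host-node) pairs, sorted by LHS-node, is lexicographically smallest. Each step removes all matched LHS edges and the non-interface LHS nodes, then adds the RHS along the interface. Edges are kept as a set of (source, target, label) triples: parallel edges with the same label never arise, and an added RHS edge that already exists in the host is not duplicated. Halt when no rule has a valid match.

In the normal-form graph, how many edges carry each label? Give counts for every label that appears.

Answer: p:1 r:1

Derivation:
initial: |V|=7 |E|=7  E = 0-p->0 0-r->2 1-r->3 1-r->4 2-p->2 5-r->5 6-r->6
step 1: apply R0 at {0↦5, 1↦2, 2↦0, 3↦3}  → |V|=6 |E|=4  E = 1-r->3 1-r->4 2-p->2 6-r->6
step 2: apply R1 at {0↦1, 1↦2, 2↦0, 3↦3}  → |V|=5 |E|=3  E = 1-r->4 2-p->2 6-r->6
step 3: apply R1 at {0↦1, 1↦2, 2↦0, 3↦4}  → |V|=4 |E|=2  E = 2-p->2 6-r->6
halt: no rule applies after step 3
NF edges: [(2, 2, 'p'), (6, 6, 'r')]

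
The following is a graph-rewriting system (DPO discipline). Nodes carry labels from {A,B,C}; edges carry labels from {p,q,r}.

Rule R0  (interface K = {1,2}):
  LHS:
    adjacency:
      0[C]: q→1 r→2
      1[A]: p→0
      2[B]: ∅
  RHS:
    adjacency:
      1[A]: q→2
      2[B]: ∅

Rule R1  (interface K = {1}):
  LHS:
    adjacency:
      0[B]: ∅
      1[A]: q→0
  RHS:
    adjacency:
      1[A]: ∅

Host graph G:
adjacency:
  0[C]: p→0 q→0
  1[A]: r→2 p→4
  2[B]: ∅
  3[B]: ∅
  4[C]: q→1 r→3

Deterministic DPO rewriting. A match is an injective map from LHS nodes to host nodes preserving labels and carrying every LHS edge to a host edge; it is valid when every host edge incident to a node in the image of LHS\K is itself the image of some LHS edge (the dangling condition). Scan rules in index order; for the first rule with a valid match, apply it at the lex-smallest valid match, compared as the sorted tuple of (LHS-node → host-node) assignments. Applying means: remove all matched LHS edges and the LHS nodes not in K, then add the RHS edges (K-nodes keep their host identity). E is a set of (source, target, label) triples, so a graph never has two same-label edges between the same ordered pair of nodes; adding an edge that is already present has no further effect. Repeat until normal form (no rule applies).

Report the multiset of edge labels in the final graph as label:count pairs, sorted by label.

start.  V:5 E:6  edges: 0-p->0 0-q->0 1-r->2 1-p->4 4-q->1 4-r->3
1. fire R0 via {0↦4, 1↦1, 2↦3}  →  V:4 E:4  edges: 0-p->0 0-q->0 1-r->2 1-q->3
2. fire R1 via {0↦3, 1↦1}  →  V:3 E:3  edges: 0-p->0 0-q->0 1-r->2
halt: no rule applies after step 2
NF edges: [(0, 0, 'p'), (0, 0, 'q'), (1, 2, 'r')]

Answer: p:1 q:1 r:1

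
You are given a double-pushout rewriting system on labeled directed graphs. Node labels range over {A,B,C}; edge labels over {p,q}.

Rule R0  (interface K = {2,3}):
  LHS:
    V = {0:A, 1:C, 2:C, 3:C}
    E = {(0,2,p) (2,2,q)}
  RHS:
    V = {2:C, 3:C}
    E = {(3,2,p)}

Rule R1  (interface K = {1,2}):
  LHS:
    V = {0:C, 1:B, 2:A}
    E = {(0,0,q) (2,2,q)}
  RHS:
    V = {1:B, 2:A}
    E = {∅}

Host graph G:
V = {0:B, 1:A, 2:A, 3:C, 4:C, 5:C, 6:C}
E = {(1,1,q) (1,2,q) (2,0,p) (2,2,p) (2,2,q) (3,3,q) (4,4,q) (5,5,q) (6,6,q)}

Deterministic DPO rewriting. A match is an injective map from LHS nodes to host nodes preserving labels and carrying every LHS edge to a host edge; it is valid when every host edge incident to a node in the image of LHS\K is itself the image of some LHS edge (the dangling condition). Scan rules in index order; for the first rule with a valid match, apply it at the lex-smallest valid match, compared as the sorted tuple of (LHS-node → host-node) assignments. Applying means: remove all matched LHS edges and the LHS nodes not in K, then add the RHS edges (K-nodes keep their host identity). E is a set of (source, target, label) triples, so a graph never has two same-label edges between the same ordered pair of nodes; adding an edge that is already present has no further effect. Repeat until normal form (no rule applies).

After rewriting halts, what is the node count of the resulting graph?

Answer: 5

Steps:
start.  V:7 E:9  edges: 1-q->1 1-q->2 2-p->0 2-p->2 2-q->2 3-q->3 4-q->4 5-q->5 6-q->6
1. fire R1 via {0↦3, 1↦0, 2↦1}  →  V:6 E:7  edges: 1-q->2 2-p->0 2-p->2 2-q->2 4-q->4 5-q->5 6-q->6
2. fire R1 via {0↦4, 1↦0, 2↦2}  →  V:5 E:5  edges: 1-q->2 2-p->0 2-p->2 5-q->5 6-q->6
normal form: no rule applies after step 2
NF nodes: {0:B, 1:A, 2:A, 5:C, 6:C}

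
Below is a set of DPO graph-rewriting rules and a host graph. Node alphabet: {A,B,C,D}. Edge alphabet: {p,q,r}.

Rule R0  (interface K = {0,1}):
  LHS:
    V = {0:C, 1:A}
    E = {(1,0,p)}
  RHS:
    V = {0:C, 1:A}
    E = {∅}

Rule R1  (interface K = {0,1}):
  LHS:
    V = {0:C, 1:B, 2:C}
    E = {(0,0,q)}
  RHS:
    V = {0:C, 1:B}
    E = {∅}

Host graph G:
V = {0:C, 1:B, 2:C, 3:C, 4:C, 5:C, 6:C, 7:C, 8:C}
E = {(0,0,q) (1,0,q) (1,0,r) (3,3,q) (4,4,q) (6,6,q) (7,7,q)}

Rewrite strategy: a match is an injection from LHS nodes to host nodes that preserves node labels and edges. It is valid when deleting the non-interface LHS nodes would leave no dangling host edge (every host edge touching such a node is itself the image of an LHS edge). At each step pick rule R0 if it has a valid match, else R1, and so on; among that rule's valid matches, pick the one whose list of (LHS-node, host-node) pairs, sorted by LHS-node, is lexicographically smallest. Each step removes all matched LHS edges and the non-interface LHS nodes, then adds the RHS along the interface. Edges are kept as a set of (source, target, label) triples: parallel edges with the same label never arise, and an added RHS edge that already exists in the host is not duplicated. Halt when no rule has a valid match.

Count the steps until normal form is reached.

[0] host  ⇒  9 nodes, 7 edges  {0-q->0 1-q->0 1-r->0 3-q->3 4-q->4 6-q->6 7-q->7}
[1] R1 @ {0↦0, 1↦1, 2↦2}  ⇒  8 nodes, 6 edges  {1-q->0 1-r->0 3-q->3 4-q->4 6-q->6 7-q->7}
[2] R1 @ {0↦3, 1↦1, 2↦5}  ⇒  7 nodes, 5 edges  {1-q->0 1-r->0 4-q->4 6-q->6 7-q->7}
[3] R1 @ {0↦4, 1↦1, 2↦3}  ⇒  6 nodes, 4 edges  {1-q->0 1-r->0 6-q->6 7-q->7}
[4] R1 @ {0↦6, 1↦1, 2↦4}  ⇒  5 nodes, 3 edges  {1-q->0 1-r->0 7-q->7}
[5] R1 @ {0↦7, 1↦1, 2↦6}  ⇒  4 nodes, 2 edges  {1-q->0 1-r->0}
halt: no rule applies after step 5

Answer: 5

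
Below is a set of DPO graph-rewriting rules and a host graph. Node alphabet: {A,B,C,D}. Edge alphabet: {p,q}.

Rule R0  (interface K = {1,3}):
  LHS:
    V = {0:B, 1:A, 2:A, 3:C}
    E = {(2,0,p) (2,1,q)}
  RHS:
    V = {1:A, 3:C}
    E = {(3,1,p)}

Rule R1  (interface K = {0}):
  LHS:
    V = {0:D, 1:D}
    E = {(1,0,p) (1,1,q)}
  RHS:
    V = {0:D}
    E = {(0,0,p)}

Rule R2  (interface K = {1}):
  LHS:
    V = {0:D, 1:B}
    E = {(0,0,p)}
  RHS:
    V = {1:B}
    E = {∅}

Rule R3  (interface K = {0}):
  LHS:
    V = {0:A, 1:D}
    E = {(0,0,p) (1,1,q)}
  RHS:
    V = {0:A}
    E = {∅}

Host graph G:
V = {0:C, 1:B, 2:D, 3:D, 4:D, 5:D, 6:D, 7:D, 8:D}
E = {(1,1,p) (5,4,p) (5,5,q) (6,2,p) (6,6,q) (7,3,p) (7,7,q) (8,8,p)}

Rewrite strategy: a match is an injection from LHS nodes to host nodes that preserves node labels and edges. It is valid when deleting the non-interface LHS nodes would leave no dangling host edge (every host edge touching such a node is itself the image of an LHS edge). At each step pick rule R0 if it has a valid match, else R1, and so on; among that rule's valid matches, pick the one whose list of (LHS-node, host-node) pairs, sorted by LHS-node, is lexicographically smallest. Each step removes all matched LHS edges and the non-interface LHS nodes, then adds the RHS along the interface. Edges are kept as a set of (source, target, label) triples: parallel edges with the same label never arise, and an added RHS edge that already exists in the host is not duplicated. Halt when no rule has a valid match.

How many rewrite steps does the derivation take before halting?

initial: |V|=9 |E|=8  E = 1-p->1 5-p->4 5-q->5 6-p->2 6-q->6 7-p->3 7-q->7 8-p->8
step 1: apply R1 at {0↦2, 1↦6}  → |V|=8 |E|=7  E = 1-p->1 2-p->2 5-p->4 5-q->5 7-p->3 7-q->7 8-p->8
step 2: apply R1 at {0↦3, 1↦7}  → |V|=7 |E|=6  E = 1-p->1 2-p->2 3-p->3 5-p->4 5-q->5 8-p->8
step 3: apply R1 at {0↦4, 1↦5}  → |V|=6 |E|=5  E = 1-p->1 2-p->2 3-p->3 4-p->4 8-p->8
step 4: apply R2 at {0↦2, 1↦1}  → |V|=5 |E|=4  E = 1-p->1 3-p->3 4-p->4 8-p->8
step 5: apply R2 at {0↦3, 1↦1}  → |V|=4 |E|=3  E = 1-p->1 4-p->4 8-p->8
step 6: apply R2 at {0↦4, 1↦1}  → |V|=3 |E|=2  E = 1-p->1 8-p->8
step 7: apply R2 at {0↦8, 1↦1}  → |V|=2 |E|=1  E = 1-p->1
halt: no rule applies after step 7

Answer: 7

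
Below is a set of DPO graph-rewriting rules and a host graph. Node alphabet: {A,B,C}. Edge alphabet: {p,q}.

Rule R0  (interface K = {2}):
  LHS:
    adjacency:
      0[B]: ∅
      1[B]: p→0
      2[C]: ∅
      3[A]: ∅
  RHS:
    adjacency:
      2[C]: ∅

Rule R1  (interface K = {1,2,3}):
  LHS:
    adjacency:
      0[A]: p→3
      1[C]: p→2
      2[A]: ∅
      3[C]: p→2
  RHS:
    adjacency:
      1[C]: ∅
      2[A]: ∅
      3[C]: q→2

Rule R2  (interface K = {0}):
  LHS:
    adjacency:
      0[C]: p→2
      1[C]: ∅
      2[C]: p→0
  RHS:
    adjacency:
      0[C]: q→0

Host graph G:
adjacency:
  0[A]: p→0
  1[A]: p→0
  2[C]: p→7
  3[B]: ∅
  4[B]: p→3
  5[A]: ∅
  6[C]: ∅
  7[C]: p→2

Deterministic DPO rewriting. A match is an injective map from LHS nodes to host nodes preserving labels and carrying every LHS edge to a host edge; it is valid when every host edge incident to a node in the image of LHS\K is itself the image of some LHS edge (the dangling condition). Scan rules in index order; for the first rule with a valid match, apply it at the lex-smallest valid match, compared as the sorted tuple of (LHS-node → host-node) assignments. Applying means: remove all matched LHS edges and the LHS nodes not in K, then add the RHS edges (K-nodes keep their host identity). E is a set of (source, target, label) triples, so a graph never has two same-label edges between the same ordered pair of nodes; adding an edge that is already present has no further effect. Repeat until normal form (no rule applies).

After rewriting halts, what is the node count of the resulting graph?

Answer: 3

Steps:
start.  V:8 E:5  edges: 0-p->0 1-p->0 2-p->7 4-p->3 7-p->2
1. fire R0 via {0↦3, 1↦4, 2↦2, 3↦5}  →  V:5 E:4  edges: 0-p->0 1-p->0 2-p->7 7-p->2
2. fire R2 via {0↦2, 1↦6, 2↦7}  →  V:3 E:3  edges: 0-p->0 1-p->0 2-q->2
final graph: no rule applies after step 2
NF nodes: {0:A, 1:A, 2:C}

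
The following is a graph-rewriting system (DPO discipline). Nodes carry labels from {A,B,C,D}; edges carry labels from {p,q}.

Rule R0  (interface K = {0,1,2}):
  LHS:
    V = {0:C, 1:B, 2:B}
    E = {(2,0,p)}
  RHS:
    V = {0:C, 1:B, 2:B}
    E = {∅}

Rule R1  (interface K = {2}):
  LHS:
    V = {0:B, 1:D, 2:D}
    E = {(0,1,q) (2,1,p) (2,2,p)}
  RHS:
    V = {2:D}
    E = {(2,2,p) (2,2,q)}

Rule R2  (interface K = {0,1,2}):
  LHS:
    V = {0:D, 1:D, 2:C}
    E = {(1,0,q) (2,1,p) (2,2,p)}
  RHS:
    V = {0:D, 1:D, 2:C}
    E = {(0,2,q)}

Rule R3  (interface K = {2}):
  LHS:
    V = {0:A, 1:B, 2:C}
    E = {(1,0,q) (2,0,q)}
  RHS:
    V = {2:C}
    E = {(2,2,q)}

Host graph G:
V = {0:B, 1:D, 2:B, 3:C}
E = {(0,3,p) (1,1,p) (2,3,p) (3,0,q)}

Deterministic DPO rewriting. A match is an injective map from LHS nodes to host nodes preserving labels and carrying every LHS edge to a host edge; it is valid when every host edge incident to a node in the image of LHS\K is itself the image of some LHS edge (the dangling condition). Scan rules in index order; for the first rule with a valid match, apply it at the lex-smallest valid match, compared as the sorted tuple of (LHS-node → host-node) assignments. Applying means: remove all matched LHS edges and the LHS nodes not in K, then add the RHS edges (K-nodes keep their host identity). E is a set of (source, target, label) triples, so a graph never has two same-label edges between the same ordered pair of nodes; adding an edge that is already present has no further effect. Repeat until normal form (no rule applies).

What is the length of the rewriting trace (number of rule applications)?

Answer: 2

Steps:
start.  V:4 E:4  edges: 0-p->3 1-p->1 2-p->3 3-q->0
1. fire R0 via {0↦3, 1↦0, 2↦2}  →  V:4 E:3  edges: 0-p->3 1-p->1 3-q->0
2. fire R0 via {0↦3, 1↦2, 2↦0}  →  V:4 E:2  edges: 1-p->1 3-q->0
normal form: no rule applies after step 2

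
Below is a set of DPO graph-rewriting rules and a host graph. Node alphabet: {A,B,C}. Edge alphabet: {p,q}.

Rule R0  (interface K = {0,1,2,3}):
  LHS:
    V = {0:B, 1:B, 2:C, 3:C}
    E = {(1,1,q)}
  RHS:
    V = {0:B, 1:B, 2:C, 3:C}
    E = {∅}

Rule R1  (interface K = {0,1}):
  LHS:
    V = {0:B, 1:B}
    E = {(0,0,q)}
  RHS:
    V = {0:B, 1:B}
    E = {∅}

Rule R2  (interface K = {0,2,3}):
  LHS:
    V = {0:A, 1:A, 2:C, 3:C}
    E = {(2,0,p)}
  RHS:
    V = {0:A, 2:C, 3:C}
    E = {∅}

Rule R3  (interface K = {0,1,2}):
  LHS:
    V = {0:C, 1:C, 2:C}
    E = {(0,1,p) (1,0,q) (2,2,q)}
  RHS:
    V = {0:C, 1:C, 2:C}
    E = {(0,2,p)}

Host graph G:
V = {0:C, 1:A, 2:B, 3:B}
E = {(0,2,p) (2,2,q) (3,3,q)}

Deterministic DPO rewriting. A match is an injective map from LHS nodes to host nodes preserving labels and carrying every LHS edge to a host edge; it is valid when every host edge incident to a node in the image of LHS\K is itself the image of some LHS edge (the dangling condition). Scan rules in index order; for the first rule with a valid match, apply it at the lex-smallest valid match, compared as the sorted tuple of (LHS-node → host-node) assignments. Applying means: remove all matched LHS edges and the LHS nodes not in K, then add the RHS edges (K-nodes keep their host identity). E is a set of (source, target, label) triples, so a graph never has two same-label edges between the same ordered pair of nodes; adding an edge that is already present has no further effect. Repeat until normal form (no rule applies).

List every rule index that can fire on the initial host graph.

R0: no valid match — LHS pattern not found
R1: 2 valid matches — {0↦2, 1↦3}, {0↦3, 1↦2}
R2: no valid match — LHS pattern not found
R3: no valid match — LHS pattern not found

Answer: [R1]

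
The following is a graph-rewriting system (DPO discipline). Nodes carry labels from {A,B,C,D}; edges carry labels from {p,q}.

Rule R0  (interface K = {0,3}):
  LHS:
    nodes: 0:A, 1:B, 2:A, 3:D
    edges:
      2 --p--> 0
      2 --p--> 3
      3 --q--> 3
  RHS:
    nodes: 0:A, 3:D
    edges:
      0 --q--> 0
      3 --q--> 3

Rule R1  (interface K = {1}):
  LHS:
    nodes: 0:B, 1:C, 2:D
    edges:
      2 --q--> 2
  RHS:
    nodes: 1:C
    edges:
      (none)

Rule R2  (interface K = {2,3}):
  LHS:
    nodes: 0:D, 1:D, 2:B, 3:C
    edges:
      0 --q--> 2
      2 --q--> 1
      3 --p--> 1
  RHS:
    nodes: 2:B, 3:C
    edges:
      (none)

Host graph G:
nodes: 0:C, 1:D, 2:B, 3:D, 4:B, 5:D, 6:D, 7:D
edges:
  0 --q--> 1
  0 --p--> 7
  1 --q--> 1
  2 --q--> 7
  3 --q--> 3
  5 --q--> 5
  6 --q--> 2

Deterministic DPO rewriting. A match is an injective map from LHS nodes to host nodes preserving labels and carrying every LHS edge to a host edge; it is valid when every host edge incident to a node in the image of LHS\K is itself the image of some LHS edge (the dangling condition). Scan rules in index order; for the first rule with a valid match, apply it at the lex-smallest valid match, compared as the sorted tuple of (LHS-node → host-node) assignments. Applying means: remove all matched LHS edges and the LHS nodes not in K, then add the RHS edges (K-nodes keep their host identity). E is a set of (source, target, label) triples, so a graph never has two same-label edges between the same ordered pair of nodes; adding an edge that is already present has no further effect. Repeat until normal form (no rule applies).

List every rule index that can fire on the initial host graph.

R0: no valid match — LHS pattern not found
R1: 2 valid matches — {0↦4, 1↦0, 2↦3}, {0↦4, 1↦0, 2↦5}
R2: 1 valid match — {0↦6, 1↦7, 2↦2, 3↦0}

Answer: [R1,R2]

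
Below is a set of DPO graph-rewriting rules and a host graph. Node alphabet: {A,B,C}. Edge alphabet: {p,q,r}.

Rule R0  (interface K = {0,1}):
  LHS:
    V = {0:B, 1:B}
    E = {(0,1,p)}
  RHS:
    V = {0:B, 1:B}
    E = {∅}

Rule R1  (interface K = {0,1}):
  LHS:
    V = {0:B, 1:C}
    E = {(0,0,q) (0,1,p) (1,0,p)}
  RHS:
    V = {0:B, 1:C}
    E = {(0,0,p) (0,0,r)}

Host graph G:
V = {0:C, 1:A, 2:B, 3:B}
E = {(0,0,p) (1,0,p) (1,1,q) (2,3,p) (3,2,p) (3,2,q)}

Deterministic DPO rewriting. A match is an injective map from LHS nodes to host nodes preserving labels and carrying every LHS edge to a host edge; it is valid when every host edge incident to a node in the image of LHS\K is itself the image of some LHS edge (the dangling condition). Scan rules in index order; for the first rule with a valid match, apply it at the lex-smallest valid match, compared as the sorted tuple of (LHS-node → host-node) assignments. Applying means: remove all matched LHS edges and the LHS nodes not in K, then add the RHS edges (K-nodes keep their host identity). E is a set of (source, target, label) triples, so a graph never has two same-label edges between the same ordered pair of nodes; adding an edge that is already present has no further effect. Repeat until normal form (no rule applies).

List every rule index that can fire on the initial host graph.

Answer: [R0]

Steps:
R0: 2 valid matches — {0↦2, 1↦3}, {0↦3, 1↦2}
R1: no valid match — LHS pattern not found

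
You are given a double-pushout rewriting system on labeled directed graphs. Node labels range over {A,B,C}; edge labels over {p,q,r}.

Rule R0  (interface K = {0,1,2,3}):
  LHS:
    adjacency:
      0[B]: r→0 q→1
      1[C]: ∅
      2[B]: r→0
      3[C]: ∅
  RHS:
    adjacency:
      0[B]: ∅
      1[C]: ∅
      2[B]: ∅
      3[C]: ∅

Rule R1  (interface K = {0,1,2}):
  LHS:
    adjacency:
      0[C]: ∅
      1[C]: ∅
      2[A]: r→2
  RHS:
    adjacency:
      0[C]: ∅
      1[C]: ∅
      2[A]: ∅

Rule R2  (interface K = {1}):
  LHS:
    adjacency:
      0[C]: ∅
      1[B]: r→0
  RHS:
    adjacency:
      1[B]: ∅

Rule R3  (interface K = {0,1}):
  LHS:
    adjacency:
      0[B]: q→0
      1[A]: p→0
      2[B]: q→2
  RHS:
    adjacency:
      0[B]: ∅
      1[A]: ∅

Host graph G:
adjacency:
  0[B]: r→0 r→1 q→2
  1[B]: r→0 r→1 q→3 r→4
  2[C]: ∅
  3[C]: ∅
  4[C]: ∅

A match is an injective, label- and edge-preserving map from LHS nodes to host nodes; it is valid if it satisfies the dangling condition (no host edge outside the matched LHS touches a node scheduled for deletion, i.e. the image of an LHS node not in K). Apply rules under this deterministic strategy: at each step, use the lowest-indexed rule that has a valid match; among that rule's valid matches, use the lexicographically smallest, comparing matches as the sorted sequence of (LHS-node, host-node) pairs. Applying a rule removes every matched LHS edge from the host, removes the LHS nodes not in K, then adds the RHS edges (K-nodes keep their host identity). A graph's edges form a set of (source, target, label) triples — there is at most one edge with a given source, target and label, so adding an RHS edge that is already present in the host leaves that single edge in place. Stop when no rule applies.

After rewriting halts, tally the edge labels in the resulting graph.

Answer: (no edges)

Rewrite trace:
start.  V:5 E:7  edges: 0-r->0 0-r->1 0-q->2 1-r->0 1-r->1 1-q->3 1-r->4
1. fire R0 via {0↦0, 1↦2, 2↦1, 3↦3}  →  V:5 E:4  edges: 0-r->1 1-r->1 1-q->3 1-r->4
2. fire R0 via {0↦1, 1↦3, 2↦0, 3↦2}  →  V:5 E:1  edges: 1-r->4
3. fire R2 via {0↦4, 1↦1}  →  V:4 E:0  edges: ∅
final graph: no rule applies after step 3
NF edges: []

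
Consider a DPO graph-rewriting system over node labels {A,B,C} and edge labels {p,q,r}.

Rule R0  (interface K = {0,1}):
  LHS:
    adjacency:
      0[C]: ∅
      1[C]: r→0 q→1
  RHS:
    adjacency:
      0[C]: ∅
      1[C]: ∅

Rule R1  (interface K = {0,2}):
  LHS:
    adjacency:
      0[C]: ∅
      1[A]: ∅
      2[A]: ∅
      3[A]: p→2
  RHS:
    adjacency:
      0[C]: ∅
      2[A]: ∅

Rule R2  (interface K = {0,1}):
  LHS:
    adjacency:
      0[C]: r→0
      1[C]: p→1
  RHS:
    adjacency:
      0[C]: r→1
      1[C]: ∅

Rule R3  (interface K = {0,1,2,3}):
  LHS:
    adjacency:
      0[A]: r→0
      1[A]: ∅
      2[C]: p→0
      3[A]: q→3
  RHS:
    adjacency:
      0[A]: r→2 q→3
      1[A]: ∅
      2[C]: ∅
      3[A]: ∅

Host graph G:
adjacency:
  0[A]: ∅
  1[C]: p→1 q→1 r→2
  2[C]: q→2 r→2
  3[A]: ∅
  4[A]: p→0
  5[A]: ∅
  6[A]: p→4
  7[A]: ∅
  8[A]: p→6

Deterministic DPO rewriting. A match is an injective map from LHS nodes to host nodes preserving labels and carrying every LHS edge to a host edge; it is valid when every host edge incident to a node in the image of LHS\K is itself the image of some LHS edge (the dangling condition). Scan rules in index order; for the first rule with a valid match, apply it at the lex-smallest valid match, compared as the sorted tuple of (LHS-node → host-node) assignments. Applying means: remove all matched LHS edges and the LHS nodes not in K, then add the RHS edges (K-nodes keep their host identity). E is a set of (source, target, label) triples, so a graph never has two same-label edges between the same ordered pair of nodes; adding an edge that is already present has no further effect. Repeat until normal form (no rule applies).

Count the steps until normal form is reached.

Answer: 6

Steps:
start.  V:9 E:8  edges: 1-p->1 1-q->1 1-r->2 2-q->2 2-r->2 4-p->0 6-p->4 8-p->6
1. fire R0 via {0↦2, 1↦1}  →  V:9 E:6  edges: 1-p->1 2-q->2 2-r->2 4-p->0 6-p->4 8-p->6
2. fire R1 via {0↦1, 1↦3, 2↦6, 3↦8}  →  V:7 E:5  edges: 1-p->1 2-q->2 2-r->2 4-p->0 6-p->4
3. fire R1 via {0↦1, 1↦5, 2↦4, 3↦6}  →  V:5 E:4  edges: 1-p->1 2-q->2 2-r->2 4-p->0
4. fire R1 via {0↦1, 1↦7, 2↦0, 3↦4}  →  V:3 E:3  edges: 1-p->1 2-q->2 2-r->2
5. fire R2 via {0↦2, 1↦1}  →  V:3 E:2  edges: 2-r->1 2-q->2
6. fire R0 via {0↦1, 1↦2}  →  V:3 E:0  edges: ∅
normal form: no rule applies after step 6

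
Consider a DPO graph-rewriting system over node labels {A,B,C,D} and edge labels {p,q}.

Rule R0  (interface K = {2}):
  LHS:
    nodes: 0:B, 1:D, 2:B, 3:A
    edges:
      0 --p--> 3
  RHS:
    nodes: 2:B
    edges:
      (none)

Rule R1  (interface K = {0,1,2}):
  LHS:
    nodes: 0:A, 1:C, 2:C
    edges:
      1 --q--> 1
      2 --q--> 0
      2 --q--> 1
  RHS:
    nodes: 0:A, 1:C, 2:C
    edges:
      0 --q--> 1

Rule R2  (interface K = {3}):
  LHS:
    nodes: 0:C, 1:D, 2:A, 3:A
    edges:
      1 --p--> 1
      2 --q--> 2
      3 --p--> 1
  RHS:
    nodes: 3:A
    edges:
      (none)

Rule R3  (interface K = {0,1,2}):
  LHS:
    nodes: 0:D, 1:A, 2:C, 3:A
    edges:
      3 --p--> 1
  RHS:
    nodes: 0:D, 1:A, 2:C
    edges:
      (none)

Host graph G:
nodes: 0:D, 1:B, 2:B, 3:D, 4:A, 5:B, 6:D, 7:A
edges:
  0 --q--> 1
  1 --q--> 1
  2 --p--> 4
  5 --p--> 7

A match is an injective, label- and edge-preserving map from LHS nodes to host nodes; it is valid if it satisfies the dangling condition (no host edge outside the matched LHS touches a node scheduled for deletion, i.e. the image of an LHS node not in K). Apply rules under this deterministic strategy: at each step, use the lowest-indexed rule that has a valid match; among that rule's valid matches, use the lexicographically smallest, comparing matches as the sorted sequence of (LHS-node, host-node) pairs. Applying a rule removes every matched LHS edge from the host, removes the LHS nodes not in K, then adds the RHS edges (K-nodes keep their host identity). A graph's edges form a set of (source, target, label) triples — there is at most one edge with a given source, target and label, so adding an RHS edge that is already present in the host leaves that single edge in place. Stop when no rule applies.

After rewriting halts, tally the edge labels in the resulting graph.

Answer: q:2

Steps:
initial: |V|=8 |E|=4  E = 0-q->1 1-q->1 2-p->4 5-p->7
step 1: apply R0 at {0↦2, 1↦3, 2↦1, 3↦4}  → |V|=5 |E|=3  E = 0-q->1 1-q->1 5-p->7
step 2: apply R0 at {0↦5, 1↦6, 2↦1, 3↦7}  → |V|=2 |E|=2  E = 0-q->1 1-q->1
halt: no rule applies after step 2
NF edges: [(0, 1, 'q'), (1, 1, 'q')]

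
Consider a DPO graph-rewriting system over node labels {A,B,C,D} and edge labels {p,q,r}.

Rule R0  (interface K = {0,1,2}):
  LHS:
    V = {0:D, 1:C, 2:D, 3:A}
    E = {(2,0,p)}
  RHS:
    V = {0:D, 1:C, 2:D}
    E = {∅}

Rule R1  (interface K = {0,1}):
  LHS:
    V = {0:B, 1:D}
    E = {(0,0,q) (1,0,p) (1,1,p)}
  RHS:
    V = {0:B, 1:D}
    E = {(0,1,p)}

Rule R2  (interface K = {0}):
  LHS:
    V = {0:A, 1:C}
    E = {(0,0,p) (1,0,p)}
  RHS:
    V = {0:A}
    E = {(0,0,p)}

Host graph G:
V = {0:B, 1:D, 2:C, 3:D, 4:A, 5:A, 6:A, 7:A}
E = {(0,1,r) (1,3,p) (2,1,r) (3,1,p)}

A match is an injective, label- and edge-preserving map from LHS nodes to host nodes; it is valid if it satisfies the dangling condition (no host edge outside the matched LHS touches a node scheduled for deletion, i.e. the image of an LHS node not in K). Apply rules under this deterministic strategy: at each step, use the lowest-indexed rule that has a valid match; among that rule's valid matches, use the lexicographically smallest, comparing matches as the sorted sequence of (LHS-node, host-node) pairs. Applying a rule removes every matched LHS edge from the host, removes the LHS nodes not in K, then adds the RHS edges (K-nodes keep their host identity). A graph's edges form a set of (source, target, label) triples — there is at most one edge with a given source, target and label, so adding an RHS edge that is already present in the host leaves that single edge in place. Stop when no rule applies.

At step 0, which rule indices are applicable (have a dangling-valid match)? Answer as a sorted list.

Answer: [R0]

Derivation:
R0: 8 valid matches — {0↦1, 1↦2, 2↦3, 3↦4}, {0↦1, 1↦2, 2↦3, 3↦5}, {0↦1, 1↦2, 2↦3, 3↦6} (+5 more)
R1: no valid match — LHS pattern not found
R2: no valid match — LHS pattern not found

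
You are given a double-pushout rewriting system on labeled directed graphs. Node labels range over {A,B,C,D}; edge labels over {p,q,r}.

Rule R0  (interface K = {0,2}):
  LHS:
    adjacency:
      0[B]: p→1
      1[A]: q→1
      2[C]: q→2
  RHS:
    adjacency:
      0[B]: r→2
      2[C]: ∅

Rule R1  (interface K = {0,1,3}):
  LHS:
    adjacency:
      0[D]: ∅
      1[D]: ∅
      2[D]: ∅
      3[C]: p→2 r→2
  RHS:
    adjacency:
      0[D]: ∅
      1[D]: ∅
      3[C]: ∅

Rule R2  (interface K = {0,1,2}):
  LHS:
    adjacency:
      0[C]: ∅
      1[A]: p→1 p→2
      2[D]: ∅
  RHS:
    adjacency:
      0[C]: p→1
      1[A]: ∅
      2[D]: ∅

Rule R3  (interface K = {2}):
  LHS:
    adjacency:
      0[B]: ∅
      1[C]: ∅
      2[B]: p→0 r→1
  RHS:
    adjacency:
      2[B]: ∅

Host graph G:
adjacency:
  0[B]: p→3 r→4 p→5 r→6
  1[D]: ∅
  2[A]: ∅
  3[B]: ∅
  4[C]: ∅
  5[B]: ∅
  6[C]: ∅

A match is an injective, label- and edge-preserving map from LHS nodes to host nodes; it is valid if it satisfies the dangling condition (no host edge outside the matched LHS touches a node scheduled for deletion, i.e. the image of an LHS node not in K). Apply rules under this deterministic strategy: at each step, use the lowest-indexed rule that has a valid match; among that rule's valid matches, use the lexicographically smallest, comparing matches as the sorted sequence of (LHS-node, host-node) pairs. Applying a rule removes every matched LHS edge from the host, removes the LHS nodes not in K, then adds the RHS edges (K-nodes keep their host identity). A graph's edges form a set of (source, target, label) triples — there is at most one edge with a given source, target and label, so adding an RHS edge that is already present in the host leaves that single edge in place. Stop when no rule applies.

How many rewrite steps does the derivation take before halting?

Answer: 2

Rewrite trace:
[0] host  ⇒  7 nodes, 4 edges  {0-p->3 0-r->4 0-p->5 0-r->6}
[1] R3 @ {0↦3, 1↦4, 2↦0}  ⇒  5 nodes, 2 edges  {0-p->5 0-r->6}
[2] R3 @ {0↦5, 1↦6, 2↦0}  ⇒  3 nodes, 0 edges  {∅}
normal form: no rule applies after step 2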